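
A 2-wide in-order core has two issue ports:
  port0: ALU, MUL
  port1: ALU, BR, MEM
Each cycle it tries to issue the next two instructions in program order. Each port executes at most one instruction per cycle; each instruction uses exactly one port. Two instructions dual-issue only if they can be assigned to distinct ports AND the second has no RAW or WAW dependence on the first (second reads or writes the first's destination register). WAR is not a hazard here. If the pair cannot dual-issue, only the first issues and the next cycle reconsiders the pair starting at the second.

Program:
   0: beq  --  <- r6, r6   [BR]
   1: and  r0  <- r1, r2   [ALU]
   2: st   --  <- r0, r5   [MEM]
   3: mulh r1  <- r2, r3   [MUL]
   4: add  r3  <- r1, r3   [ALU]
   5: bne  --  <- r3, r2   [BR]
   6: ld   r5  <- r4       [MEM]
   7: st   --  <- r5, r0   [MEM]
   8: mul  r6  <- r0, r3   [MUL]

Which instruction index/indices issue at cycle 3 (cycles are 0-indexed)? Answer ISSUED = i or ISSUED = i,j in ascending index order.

ISSUED = 5

c0: i0+i1 beq+and  2-wide
c1: i2+i3 st+mulh  2-wide
c2: i4 add  RAW r3
c3: i5 bne  no-port BR/MEM
c4: i6 ld  no-port MEM/MEM
c5: i7+i8 st+mul  2-wide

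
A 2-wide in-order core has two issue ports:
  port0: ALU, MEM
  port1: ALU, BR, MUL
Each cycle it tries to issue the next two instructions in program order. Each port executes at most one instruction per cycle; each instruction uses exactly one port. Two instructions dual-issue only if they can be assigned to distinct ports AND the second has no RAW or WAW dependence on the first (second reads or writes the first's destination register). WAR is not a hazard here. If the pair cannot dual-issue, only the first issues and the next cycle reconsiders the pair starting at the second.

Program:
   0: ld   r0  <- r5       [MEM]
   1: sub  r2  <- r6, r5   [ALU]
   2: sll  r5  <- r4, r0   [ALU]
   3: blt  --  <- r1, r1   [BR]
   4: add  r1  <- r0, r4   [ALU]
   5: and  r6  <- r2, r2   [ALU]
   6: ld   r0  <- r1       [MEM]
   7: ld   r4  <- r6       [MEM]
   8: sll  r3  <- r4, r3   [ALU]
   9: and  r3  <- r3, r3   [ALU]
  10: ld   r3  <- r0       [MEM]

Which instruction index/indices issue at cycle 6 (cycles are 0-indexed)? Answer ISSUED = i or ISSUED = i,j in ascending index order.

ISSUED = 9

t=0 i0,i1:ld.MEM+sub.ALU ; pair
t=1 i2,i3:sll.ALU+blt.BR ; pair
t=2 i4,i5:add.ALU+and.ALU ; pair
t=3 i6:ld.MEM ; no-port MEM/MEM
t=4 i7:ld.MEM ; RAW r4
t=5 i8:sll.ALU ; RAW+WAW r3
t=6 i9:and.ALU ; WAW r3
t=7 i10:ld.MEM ; tail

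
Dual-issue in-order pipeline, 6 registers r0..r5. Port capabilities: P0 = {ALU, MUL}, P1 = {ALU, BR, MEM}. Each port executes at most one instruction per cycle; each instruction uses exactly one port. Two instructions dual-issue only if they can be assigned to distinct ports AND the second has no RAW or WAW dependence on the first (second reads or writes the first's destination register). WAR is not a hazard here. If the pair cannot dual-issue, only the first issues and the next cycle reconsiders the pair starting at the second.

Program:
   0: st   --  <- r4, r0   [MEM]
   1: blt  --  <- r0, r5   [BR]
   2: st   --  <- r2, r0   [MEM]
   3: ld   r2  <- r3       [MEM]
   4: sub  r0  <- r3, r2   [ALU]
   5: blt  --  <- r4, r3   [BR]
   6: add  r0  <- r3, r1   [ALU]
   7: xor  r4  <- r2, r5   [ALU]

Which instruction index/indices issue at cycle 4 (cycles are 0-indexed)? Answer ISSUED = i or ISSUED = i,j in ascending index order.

[0] i0  st  -- no-port MEM/BR
[1] i1  blt  -- no-port BR/MEM
[2] i2  st  -- no-port MEM/MEM
[3] i3  ld  -- RAW r2
[4] i4&i5  sub/blt  -- dual
[5] i6&i7  add/xor  -- dual

ISSUED = 4,5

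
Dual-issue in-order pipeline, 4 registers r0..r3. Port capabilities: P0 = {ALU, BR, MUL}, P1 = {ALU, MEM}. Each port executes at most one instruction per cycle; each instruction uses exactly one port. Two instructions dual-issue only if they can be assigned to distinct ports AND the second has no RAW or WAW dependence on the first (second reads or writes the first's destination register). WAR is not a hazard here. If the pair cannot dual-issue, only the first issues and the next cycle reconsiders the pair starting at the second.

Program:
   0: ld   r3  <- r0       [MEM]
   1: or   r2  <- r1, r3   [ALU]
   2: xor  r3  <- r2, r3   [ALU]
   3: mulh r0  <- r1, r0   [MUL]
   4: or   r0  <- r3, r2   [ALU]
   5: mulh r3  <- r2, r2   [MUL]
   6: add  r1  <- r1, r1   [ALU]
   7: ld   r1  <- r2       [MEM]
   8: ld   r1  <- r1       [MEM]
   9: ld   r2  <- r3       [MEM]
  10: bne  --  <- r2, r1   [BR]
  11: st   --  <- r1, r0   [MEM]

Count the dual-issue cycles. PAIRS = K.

#0 head=0: ld.MEM i0 RAW r3
#1 head=1: or.ALU i1 RAW r2
#2 head=2: xor.ALU mulh.MUL i2/i3 2-wide
#3 head=4: or.ALU mulh.MUL i4/i5 2-wide
#4 head=6: add.ALU i6 WAW r1
#5 head=7: ld.MEM i7 no-port MEM/MEM
#6 head=8: ld.MEM i8 no-port MEM/MEM
#7 head=9: ld.MEM i9 RAW r2
#8 head=10: bne.BR st.MEM i10/i11 2-wide

PAIRS = 3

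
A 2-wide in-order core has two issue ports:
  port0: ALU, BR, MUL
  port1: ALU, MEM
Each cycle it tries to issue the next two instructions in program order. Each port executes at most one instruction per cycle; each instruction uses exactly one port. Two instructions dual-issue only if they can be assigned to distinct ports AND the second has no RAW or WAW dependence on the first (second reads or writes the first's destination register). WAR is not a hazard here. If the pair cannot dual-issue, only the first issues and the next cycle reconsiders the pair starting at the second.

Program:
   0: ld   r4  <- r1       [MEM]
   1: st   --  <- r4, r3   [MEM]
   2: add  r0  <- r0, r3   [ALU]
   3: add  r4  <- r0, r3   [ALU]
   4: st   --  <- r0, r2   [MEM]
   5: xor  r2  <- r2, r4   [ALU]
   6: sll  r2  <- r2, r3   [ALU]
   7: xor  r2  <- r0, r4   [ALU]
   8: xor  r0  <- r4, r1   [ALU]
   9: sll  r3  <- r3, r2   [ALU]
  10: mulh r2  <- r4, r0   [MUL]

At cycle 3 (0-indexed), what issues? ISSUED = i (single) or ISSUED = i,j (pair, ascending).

ISSUED = 5

  cy0 -> i0 (ld.MEM) no-port MEM/MEM
  cy1 -> i1&i2 (st.MEM+add.ALU) 2-wide
  cy2 -> i3&i4 (add.ALU+st.MEM) 2-wide
  cy3 -> i5 (xor.ALU) RAW+WAW r2
  cy4 -> i6 (sll.ALU) WAW r2
  cy5 -> i7&i8 (xor.ALU+xor.ALU) 2-wide
  cy6 -> i9&i10 (sll.ALU+mulh.MUL) 2-wide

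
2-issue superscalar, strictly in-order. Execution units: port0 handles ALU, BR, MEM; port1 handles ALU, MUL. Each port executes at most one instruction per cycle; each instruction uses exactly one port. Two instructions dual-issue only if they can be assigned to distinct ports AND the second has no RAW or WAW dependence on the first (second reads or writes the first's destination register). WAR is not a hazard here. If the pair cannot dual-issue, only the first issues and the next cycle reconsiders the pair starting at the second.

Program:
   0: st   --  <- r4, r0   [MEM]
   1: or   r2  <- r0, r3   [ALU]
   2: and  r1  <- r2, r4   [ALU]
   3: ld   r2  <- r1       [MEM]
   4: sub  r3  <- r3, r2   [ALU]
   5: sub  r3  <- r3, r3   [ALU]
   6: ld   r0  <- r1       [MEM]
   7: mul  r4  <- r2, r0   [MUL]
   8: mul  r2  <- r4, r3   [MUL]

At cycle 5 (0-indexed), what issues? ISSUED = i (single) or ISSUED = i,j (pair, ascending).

ISSUED = 7

#0 head=0: st+or i0&i1 pair
#1 head=2: and i2 RAW r1
#2 head=3: ld i3 RAW r2
#3 head=4: sub i4 RAW+WAW r3
#4 head=5: sub+ld i5&i6 pair
#5 head=7: mul i7 no-port MUL/MUL
#6 head=8: mul i8 tail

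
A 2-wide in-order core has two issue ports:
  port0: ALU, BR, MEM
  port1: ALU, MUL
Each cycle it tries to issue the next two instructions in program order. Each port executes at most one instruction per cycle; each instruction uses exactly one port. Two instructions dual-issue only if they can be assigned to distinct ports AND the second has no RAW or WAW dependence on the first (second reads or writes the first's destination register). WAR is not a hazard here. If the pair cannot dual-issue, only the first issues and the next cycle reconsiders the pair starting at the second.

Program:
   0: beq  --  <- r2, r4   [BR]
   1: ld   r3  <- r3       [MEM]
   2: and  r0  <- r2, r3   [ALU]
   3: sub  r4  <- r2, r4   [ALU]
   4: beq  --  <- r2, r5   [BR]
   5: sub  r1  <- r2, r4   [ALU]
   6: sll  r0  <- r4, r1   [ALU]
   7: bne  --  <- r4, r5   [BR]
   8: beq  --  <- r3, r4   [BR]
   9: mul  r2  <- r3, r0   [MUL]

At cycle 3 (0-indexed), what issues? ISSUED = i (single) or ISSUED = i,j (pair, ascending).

ISSUED = 4,5

t=0 i0:beq ; no-port BR/MEM
t=1 i1:ld ; RAW r3
t=2 i2/i3:and/sub ; pair
t=3 i4/i5:beq/sub ; pair
t=4 i6/i7:sll/bne ; pair
t=5 i8/i9:beq/mul ; pair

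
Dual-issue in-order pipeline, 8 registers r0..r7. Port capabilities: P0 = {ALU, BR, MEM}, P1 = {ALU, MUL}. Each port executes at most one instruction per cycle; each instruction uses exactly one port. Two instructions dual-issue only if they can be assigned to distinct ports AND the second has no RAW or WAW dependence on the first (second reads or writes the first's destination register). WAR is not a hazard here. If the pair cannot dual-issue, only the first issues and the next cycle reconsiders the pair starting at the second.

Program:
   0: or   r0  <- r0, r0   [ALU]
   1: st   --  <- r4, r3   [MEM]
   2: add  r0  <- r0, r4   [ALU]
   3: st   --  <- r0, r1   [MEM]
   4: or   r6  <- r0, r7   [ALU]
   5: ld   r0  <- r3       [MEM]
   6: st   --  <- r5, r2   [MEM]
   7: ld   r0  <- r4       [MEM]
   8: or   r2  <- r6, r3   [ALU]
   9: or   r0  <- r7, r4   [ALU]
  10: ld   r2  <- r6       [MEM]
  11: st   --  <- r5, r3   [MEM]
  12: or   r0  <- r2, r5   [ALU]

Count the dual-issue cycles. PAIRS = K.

c0: i0,i1 or;st  dual
c1: i2 add  RAW r0
c2: i3,i4 st;or  dual
c3: i5 ld  no-port MEM/MEM
c4: i6 st  no-port MEM/MEM
c5: i7,i8 ld;or  dual
c6: i9,i10 or;ld  dual
c7: i11,i12 st;or  dual

PAIRS = 5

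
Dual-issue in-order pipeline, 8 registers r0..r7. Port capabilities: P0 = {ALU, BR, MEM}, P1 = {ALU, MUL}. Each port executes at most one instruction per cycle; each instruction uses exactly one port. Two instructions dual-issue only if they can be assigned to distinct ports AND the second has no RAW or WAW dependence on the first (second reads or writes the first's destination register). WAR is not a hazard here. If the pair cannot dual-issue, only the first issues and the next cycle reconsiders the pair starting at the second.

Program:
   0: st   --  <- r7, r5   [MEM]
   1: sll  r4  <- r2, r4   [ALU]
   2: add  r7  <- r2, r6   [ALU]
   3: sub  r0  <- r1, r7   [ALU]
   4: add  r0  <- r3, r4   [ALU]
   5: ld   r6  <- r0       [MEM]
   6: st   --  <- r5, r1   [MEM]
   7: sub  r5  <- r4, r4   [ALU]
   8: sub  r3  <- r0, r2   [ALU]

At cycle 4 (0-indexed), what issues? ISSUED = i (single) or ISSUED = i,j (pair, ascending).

ISSUED = 5

c0: i0,i1 st/sll  dual
c1: i2 add  RAW r7
c2: i3 sub  WAW r0
c3: i4 add  RAW r0
c4: i5 ld  no-port MEM/MEM
c5: i6,i7 st/sub  dual
c6: i8 sub  tail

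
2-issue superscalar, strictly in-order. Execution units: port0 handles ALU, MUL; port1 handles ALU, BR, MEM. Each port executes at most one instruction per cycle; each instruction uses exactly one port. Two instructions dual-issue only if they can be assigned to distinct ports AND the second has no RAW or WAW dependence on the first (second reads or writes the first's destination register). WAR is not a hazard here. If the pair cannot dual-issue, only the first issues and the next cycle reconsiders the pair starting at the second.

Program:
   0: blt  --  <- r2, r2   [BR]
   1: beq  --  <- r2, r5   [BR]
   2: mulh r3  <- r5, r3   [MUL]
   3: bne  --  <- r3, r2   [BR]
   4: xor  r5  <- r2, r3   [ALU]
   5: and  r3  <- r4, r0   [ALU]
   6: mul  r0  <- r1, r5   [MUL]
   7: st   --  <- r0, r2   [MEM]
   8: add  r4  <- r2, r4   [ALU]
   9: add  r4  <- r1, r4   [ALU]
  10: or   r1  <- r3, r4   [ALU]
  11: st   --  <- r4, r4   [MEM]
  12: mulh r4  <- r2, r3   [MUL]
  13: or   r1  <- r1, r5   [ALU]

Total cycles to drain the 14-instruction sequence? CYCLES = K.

CYCLES = 8

#0 head=0: blt i0 no-port BR/BR
#1 head=1: beq/mulh i1/i2 dual
#2 head=3: bne/xor i3/i4 dual
#3 head=5: and/mul i5/i6 dual
#4 head=7: st/add i7/i8 dual
#5 head=9: add i9 RAW r4
#6 head=10: or/st i10/i11 dual
#7 head=12: mulh/or i12/i13 dual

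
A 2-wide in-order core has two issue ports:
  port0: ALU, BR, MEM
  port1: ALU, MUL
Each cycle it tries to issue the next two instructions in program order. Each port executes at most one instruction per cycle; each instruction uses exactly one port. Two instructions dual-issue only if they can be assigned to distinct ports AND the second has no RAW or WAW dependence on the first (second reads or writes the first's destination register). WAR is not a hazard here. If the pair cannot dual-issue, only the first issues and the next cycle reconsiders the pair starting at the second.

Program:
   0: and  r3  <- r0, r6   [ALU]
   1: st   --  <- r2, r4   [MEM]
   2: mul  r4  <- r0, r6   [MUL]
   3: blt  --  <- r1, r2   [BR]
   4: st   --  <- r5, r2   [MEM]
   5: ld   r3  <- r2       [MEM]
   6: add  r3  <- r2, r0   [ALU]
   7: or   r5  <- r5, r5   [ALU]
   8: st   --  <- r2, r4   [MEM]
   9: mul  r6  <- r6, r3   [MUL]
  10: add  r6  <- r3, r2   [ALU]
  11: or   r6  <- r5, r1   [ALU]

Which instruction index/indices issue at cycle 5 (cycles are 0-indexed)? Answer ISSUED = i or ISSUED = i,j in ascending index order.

0. and.ALU st.MEM @i0,i1  | 2-wide
1. mul.MUL blt.BR @i2,i3  | 2-wide
2. st.MEM @i4  | no-port MEM/MEM
3. ld.MEM @i5  | WAW r3
4. add.ALU or.ALU @i6,i7  | 2-wide
5. st.MEM mul.MUL @i8,i9  | 2-wide
6. add.ALU @i10  | WAW r6
7. or.ALU @i11  | tail

ISSUED = 8,9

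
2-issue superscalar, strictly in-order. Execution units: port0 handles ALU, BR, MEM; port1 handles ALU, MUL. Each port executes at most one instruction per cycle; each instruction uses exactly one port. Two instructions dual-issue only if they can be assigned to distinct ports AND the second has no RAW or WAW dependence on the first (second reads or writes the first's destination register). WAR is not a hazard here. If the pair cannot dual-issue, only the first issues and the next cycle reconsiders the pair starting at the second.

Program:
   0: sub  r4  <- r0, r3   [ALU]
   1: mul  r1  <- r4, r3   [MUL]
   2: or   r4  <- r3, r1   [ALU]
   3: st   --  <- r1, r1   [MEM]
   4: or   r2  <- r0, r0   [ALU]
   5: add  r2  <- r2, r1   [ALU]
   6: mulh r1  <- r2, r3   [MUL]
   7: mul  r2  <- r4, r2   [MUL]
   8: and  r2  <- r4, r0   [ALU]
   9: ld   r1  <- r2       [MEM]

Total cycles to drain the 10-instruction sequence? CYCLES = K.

t=0 i0:sub.ALU ; RAW r4
t=1 i1:mul.MUL ; RAW r1
t=2 i2,i3:or.ALU st.MEM ; pair
t=3 i4:or.ALU ; RAW+WAW r2
t=4 i5:add.ALU ; RAW r2
t=5 i6:mulh.MUL ; no-port MUL/MUL
t=6 i7:mul.MUL ; WAW r2
t=7 i8:and.ALU ; RAW r2
t=8 i9:ld.MEM ; tail

CYCLES = 9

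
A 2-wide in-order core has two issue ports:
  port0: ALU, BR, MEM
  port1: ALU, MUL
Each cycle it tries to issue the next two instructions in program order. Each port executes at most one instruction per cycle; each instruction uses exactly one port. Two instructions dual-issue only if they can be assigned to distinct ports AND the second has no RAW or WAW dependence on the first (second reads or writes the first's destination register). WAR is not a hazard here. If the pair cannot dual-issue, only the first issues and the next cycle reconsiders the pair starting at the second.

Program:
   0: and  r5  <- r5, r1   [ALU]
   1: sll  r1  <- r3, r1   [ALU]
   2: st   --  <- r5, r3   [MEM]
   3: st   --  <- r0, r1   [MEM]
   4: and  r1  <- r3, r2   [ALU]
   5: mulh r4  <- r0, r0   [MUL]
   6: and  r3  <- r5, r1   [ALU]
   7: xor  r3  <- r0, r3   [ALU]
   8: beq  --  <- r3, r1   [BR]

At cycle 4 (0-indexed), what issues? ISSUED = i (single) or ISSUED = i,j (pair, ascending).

#0 head=0: and.ALU+sll.ALU i0+i1 2-wide
#1 head=2: st.MEM i2 no-port MEM/MEM
#2 head=3: st.MEM+and.ALU i3+i4 2-wide
#3 head=5: mulh.MUL+and.ALU i5+i6 2-wide
#4 head=7: xor.ALU i7 RAW r3
#5 head=8: beq.BR i8 tail

ISSUED = 7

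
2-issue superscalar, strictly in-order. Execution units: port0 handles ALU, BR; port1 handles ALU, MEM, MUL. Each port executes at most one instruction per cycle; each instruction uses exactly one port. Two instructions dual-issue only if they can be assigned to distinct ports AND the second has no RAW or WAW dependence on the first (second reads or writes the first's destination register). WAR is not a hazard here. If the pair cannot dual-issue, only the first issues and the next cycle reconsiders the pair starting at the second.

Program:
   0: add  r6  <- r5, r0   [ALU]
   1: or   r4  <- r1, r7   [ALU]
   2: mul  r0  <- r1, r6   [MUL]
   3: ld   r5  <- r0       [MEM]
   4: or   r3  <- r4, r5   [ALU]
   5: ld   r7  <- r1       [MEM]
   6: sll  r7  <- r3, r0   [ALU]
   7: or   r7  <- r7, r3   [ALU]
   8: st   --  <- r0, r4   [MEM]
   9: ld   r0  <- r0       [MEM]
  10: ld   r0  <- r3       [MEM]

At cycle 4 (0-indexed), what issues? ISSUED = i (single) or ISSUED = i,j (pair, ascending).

ISSUED = 6

t=0 i0&i1:add/or ; pair
t=1 i2:mul ; no-port MUL/MEM
t=2 i3:ld ; RAW r5
t=3 i4&i5:or/ld ; pair
t=4 i6:sll ; RAW+WAW r7
t=5 i7&i8:or/st ; pair
t=6 i9:ld ; no-port MEM/MEM
t=7 i10:ld ; tail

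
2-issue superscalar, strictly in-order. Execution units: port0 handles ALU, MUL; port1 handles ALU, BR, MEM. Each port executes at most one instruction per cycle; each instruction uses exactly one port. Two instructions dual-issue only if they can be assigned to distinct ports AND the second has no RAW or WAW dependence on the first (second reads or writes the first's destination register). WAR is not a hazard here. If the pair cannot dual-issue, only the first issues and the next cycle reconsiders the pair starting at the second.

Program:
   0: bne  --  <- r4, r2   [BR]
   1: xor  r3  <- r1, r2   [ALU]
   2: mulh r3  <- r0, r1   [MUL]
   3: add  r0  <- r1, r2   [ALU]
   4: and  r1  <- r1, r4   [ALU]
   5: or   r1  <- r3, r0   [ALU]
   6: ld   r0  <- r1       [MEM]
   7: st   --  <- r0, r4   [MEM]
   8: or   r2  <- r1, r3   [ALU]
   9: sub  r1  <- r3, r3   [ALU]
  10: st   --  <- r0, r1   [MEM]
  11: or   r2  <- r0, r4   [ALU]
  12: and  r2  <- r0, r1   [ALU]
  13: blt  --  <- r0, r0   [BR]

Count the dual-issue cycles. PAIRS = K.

[0] i0+i1  bne.BR;xor.ALU  -- 2-wide
[1] i2+i3  mulh.MUL;add.ALU  -- 2-wide
[2] i4  and.ALU  -- WAW r1
[3] i5  or.ALU  -- RAW r1
[4] i6  ld.MEM  -- no-port MEM/MEM
[5] i7+i8  st.MEM;or.ALU  -- 2-wide
[6] i9  sub.ALU  -- RAW r1
[7] i10+i11  st.MEM;or.ALU  -- 2-wide
[8] i12+i13  and.ALU;blt.BR  -- 2-wide

PAIRS = 5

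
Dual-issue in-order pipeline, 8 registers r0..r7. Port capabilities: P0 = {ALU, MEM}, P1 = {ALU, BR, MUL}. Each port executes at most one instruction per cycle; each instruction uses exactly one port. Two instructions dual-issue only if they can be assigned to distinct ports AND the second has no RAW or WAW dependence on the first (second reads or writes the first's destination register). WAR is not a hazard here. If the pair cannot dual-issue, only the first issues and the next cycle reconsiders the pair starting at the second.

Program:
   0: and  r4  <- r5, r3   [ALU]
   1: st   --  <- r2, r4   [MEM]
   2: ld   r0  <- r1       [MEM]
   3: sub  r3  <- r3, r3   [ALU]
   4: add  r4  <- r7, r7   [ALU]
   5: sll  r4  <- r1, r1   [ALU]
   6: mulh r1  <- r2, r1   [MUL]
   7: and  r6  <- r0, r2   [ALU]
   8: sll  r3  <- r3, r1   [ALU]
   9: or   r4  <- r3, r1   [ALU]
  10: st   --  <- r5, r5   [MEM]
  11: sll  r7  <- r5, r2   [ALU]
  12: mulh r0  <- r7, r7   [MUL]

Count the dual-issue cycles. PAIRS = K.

PAIRS = 4

c0: i0 and.ALU  RAW r4
c1: i1 st.MEM  no-port MEM/MEM
c2: i2/i3 ld.MEM/sub.ALU  dual
c3: i4 add.ALU  WAW r4
c4: i5/i6 sll.ALU/mulh.MUL  dual
c5: i7/i8 and.ALU/sll.ALU  dual
c6: i9/i10 or.ALU/st.MEM  dual
c7: i11 sll.ALU  RAW r7
c8: i12 mulh.MUL  tail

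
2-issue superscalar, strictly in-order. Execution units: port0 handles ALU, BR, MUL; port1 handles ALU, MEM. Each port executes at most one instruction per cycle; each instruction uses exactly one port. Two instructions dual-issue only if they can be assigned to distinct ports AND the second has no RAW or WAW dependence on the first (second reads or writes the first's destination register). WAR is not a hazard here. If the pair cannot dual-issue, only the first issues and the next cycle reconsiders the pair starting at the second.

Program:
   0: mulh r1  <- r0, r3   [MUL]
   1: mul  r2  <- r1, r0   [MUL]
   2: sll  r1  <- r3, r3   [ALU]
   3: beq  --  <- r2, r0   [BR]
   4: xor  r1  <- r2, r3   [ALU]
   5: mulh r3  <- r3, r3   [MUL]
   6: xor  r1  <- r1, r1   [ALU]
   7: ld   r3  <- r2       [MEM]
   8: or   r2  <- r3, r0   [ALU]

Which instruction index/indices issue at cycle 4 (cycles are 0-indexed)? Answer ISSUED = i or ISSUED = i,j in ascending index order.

ISSUED = 7

[0] i0  mulh.MUL  -- no-port MUL/MUL
[1] i1/i2  mul.MUL;sll.ALU  -- pair
[2] i3/i4  beq.BR;xor.ALU  -- pair
[3] i5/i6  mulh.MUL;xor.ALU  -- pair
[4] i7  ld.MEM  -- RAW r3
[5] i8  or.ALU  -- tail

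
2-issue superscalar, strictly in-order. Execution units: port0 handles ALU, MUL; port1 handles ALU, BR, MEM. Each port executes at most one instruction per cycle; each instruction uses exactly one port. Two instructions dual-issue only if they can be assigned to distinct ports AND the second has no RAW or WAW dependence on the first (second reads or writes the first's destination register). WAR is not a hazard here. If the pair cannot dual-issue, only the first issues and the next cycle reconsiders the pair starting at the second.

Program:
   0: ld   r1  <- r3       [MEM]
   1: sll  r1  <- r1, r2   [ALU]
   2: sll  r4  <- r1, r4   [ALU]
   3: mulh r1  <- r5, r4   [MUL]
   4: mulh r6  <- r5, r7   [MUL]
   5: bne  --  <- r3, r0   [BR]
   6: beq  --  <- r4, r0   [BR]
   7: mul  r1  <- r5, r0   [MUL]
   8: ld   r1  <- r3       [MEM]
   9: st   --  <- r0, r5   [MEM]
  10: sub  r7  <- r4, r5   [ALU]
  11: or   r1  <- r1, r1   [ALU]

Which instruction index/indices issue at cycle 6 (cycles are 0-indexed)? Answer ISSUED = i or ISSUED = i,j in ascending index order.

ISSUED = 8

[0] i0  ld  -- RAW+WAW r1
[1] i1  sll  -- RAW r1
[2] i2  sll  -- RAW r4
[3] i3  mulh  -- no-port MUL/MUL
[4] i4,i5  mulh bne  -- pair
[5] i6,i7  beq mul  -- pair
[6] i8  ld  -- no-port MEM/MEM
[7] i9,i10  st sub  -- pair
[8] i11  or  -- tail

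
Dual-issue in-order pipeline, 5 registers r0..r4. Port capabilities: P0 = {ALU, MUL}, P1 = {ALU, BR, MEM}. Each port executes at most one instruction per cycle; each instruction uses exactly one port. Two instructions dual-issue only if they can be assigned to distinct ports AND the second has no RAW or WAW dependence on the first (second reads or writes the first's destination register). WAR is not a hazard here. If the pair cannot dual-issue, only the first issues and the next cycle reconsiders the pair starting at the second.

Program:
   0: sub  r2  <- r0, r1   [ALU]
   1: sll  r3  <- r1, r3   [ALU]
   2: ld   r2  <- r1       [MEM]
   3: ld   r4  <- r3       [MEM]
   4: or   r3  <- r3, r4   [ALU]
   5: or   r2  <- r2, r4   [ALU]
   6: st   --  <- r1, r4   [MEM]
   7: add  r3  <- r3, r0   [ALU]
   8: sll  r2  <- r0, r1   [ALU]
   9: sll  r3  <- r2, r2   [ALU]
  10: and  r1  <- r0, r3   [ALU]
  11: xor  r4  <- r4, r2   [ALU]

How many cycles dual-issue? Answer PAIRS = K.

0. sub.ALU sll.ALU @i0+i1  | 2-wide
1. ld.MEM @i2  | no-port MEM/MEM
2. ld.MEM @i3  | RAW r4
3. or.ALU or.ALU @i4+i5  | 2-wide
4. st.MEM add.ALU @i6+i7  | 2-wide
5. sll.ALU @i8  | RAW r2
6. sll.ALU @i9  | RAW r3
7. and.ALU xor.ALU @i10+i11  | 2-wide

PAIRS = 4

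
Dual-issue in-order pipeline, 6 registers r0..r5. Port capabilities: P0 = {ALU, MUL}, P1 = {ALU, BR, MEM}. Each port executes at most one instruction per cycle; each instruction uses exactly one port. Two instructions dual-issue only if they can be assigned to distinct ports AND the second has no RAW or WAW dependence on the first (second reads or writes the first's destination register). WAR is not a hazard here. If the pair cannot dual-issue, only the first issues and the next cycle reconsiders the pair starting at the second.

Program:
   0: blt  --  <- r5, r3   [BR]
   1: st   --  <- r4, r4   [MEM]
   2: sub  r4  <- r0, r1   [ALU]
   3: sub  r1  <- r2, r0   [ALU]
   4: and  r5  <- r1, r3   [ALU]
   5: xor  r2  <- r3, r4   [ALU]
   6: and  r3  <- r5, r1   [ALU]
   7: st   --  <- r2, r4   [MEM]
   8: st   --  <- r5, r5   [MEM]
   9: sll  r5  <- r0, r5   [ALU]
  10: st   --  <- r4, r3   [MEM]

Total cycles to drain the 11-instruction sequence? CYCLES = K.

c0: i0 blt  no-port BR/MEM
c1: i1,i2 st+sub  2-wide
c2: i3 sub  RAW r1
c3: i4,i5 and+xor  2-wide
c4: i6,i7 and+st  2-wide
c5: i8,i9 st+sll  2-wide
c6: i10 st  tail

CYCLES = 7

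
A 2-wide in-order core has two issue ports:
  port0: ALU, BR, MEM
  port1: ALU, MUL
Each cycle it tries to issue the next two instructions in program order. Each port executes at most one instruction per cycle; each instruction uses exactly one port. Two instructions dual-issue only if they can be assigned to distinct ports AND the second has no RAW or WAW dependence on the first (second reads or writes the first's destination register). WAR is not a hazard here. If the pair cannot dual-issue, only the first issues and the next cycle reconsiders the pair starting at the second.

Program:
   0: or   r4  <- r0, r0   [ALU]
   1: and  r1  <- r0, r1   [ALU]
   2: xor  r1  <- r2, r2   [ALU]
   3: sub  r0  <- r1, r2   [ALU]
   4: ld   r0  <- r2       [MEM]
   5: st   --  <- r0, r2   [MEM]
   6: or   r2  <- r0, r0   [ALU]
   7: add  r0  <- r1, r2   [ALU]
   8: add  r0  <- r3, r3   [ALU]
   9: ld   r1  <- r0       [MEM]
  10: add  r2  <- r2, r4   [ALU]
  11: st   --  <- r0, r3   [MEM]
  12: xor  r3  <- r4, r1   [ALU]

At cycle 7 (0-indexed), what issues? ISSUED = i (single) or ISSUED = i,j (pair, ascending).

[0] i0&i1  or.ALU/and.ALU  -- pair
[1] i2  xor.ALU  -- RAW r1
[2] i3  sub.ALU  -- WAW r0
[3] i4  ld.MEM  -- no-port MEM/MEM
[4] i5&i6  st.MEM/or.ALU  -- pair
[5] i7  add.ALU  -- WAW r0
[6] i8  add.ALU  -- RAW r0
[7] i9&i10  ld.MEM/add.ALU  -- pair
[8] i11&i12  st.MEM/xor.ALU  -- pair

ISSUED = 9,10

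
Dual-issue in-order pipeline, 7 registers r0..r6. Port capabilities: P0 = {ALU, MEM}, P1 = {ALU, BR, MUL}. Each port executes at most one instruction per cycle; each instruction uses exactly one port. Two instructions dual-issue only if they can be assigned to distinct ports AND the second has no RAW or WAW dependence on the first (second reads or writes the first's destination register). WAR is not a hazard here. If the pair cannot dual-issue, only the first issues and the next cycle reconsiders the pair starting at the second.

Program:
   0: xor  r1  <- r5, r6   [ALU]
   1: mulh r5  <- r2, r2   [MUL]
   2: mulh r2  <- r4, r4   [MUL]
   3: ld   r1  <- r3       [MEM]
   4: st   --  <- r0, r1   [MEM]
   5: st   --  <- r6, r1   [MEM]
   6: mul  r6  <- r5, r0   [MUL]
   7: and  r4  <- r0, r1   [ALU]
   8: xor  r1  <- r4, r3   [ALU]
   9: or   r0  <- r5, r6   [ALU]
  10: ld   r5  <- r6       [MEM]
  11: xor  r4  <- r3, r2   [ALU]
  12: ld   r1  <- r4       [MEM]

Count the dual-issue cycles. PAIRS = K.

PAIRS = 5

0. xor;mulh @i0,i1  | 2-wide
1. mulh;ld @i2,i3  | 2-wide
2. st @i4  | no-port MEM/MEM
3. st;mul @i5,i6  | 2-wide
4. and @i7  | RAW r4
5. xor;or @i8,i9  | 2-wide
6. ld;xor @i10,i11  | 2-wide
7. ld @i12  | tail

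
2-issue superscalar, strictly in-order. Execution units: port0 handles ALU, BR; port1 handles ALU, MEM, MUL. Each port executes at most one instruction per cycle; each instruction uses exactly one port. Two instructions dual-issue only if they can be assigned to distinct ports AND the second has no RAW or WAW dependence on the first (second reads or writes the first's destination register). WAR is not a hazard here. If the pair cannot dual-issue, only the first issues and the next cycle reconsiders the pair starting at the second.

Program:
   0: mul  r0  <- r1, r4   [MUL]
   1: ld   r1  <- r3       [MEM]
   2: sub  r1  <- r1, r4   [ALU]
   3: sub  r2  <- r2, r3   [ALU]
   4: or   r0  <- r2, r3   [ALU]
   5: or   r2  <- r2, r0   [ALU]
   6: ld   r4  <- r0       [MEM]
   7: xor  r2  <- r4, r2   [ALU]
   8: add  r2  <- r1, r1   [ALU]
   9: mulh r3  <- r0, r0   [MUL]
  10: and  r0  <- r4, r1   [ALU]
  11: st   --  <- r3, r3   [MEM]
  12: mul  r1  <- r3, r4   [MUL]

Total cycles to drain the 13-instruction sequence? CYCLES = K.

CYCLES = 9

  cy0 -> i0 (mul.MUL) no-port MUL/MEM
  cy1 -> i1 (ld.MEM) RAW+WAW r1
  cy2 -> i2,i3 (sub.ALU sub.ALU) pair
  cy3 -> i4 (or.ALU) RAW r0
  cy4 -> i5,i6 (or.ALU ld.MEM) pair
  cy5 -> i7 (xor.ALU) WAW r2
  cy6 -> i8,i9 (add.ALU mulh.MUL) pair
  cy7 -> i10,i11 (and.ALU st.MEM) pair
  cy8 -> i12 (mul.MUL) tail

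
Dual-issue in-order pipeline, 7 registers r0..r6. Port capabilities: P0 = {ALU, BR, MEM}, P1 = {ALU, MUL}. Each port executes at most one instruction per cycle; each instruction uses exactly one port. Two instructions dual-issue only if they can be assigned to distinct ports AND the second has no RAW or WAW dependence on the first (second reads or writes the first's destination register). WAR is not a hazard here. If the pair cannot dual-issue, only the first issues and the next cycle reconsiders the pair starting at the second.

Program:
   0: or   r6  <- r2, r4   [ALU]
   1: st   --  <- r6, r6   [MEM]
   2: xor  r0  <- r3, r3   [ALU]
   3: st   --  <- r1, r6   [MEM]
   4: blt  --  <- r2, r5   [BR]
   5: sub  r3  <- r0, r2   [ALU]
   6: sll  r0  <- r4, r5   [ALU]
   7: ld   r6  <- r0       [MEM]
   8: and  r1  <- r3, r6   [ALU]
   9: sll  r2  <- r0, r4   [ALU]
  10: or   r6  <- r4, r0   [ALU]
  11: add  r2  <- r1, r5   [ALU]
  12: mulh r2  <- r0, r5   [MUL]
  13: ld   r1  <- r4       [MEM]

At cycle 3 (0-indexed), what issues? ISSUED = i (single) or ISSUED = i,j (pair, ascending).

ISSUED = 4,5

0. or.ALU @i0  | RAW r6
1. st.MEM xor.ALU @i1,i2  | dual
2. st.MEM @i3  | no-port MEM/BR
3. blt.BR sub.ALU @i4,i5  | dual
4. sll.ALU @i6  | RAW r0
5. ld.MEM @i7  | RAW r6
6. and.ALU sll.ALU @i8,i9  | dual
7. or.ALU add.ALU @i10,i11  | dual
8. mulh.MUL ld.MEM @i12,i13  | dual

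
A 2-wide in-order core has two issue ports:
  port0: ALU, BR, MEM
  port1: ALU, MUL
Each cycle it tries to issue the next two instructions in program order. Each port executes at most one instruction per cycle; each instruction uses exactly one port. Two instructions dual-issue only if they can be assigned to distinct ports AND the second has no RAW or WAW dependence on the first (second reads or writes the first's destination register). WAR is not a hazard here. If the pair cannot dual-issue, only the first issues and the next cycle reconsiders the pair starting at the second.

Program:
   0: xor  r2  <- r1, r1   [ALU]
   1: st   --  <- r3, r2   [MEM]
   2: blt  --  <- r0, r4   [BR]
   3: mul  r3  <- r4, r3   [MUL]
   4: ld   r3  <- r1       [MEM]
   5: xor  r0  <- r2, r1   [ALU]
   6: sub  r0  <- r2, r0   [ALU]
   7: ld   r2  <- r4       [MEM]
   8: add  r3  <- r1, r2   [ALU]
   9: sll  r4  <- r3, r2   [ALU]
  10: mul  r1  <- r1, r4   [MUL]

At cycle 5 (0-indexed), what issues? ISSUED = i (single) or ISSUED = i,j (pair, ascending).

ISSUED = 8

t=0 i0:xor.ALU ; RAW r2
t=1 i1:st.MEM ; no-port MEM/BR
t=2 i2,i3:blt.BR+mul.MUL ; 2-wide
t=3 i4,i5:ld.MEM+xor.ALU ; 2-wide
t=4 i6,i7:sub.ALU+ld.MEM ; 2-wide
t=5 i8:add.ALU ; RAW r3
t=6 i9:sll.ALU ; RAW r4
t=7 i10:mul.MUL ; tail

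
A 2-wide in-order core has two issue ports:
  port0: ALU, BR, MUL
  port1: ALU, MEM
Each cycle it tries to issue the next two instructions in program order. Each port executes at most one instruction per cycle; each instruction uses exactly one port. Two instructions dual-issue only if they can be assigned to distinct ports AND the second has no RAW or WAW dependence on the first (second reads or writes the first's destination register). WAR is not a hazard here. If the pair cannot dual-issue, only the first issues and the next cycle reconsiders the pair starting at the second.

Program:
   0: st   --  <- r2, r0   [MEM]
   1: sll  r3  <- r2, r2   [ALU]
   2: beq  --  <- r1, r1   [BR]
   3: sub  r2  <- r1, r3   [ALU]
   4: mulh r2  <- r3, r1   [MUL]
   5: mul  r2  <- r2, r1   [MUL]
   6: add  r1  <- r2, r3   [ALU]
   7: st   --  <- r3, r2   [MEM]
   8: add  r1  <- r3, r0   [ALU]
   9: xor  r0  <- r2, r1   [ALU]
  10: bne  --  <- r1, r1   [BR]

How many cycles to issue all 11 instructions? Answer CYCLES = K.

0. st/sll @i0/i1  | pair
1. beq/sub @i2/i3  | pair
2. mulh @i4  | no-port MUL/MUL
3. mul @i5  | RAW r2
4. add/st @i6/i7  | pair
5. add @i8  | RAW r1
6. xor/bne @i9/i10  | pair

CYCLES = 7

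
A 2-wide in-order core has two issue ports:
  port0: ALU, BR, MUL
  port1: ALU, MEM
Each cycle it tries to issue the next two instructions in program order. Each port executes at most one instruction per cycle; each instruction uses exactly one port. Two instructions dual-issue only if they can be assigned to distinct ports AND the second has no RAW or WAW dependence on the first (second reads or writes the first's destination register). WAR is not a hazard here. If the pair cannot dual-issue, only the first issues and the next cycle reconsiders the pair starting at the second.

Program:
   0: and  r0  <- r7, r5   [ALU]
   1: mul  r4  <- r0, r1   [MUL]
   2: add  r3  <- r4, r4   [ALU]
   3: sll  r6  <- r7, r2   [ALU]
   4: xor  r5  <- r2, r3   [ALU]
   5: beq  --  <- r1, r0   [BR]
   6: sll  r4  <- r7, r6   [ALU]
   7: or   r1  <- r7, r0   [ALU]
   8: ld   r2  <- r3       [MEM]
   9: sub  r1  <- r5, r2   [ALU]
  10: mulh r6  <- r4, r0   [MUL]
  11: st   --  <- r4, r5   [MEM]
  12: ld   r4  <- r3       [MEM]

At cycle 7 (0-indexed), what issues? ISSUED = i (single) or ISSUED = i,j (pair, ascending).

ISSUED = 11

#0 head=0: and i0 RAW r0
#1 head=1: mul i1 RAW r4
#2 head=2: add/sll i2+i3 2-wide
#3 head=4: xor/beq i4+i5 2-wide
#4 head=6: sll/or i6+i7 2-wide
#5 head=8: ld i8 RAW r2
#6 head=9: sub/mulh i9+i10 2-wide
#7 head=11: st i11 no-port MEM/MEM
#8 head=12: ld i12 tail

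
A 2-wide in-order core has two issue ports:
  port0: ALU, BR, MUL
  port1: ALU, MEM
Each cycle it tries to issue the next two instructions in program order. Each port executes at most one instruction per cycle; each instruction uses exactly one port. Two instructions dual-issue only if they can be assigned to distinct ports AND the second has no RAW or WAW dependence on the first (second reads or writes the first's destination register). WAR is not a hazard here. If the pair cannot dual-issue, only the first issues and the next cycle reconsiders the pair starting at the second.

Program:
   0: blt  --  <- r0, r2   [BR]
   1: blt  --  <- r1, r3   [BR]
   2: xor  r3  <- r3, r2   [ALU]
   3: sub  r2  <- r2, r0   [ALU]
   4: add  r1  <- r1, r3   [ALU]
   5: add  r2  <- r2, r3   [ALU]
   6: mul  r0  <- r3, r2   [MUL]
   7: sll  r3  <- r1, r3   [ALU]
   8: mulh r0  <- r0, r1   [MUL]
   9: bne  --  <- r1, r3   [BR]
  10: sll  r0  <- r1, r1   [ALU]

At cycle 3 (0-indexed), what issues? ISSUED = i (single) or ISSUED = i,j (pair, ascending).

0. blt @i0  | no-port BR/BR
1. blt/xor @i1/i2  | dual
2. sub/add @i3/i4  | dual
3. add @i5  | RAW r2
4. mul/sll @i6/i7  | dual
5. mulh @i8  | no-port MUL/BR
6. bne/sll @i9/i10  | dual

ISSUED = 5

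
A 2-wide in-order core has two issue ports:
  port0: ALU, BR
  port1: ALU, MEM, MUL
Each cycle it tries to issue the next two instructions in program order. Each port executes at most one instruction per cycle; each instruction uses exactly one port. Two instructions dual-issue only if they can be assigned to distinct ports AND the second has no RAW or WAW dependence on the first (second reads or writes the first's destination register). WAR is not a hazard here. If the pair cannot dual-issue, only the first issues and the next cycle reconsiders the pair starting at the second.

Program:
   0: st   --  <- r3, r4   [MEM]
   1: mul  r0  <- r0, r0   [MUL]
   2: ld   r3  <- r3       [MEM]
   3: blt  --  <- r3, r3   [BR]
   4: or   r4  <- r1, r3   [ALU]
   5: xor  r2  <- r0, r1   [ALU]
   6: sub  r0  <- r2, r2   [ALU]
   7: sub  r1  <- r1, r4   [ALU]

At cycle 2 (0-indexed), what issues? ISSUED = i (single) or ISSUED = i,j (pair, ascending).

0. st @i0  | no-port MEM/MUL
1. mul @i1  | no-port MUL/MEM
2. ld @i2  | RAW r3
3. blt or @i3,i4  | pair
4. xor @i5  | RAW r2
5. sub sub @i6,i7  | pair

ISSUED = 2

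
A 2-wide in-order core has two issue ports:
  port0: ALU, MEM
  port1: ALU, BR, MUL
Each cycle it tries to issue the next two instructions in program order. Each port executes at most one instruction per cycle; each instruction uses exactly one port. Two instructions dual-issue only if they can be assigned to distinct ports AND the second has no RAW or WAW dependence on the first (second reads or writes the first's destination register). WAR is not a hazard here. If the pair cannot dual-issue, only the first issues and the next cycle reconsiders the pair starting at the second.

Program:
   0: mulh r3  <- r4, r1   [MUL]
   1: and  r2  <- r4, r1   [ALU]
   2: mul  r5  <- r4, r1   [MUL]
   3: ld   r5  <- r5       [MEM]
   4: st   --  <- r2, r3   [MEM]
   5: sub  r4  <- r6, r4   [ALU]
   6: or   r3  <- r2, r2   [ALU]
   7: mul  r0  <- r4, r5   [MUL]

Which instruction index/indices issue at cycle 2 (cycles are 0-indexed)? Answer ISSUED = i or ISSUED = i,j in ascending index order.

[0] i0&i1  mulh/and  -- dual
[1] i2  mul  -- RAW+WAW r5
[2] i3  ld  -- no-port MEM/MEM
[3] i4&i5  st/sub  -- dual
[4] i6&i7  or/mul  -- dual

ISSUED = 3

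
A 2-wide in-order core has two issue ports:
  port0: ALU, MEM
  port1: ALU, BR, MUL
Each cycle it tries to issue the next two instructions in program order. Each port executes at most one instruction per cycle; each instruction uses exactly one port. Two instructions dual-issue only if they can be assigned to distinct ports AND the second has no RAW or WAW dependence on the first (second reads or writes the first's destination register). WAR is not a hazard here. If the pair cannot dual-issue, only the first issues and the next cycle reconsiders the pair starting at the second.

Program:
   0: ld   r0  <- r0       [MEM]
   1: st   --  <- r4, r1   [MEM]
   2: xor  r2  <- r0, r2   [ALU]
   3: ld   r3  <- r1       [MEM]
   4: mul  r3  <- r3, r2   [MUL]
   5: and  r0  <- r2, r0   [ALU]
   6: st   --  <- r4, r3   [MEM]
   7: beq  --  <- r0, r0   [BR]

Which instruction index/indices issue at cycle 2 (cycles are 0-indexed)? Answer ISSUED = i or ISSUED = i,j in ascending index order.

[0] i0  ld  -- no-port MEM/MEM
[1] i1/i2  st xor  -- pair
[2] i3  ld  -- RAW+WAW r3
[3] i4/i5  mul and  -- pair
[4] i6/i7  st beq  -- pair

ISSUED = 3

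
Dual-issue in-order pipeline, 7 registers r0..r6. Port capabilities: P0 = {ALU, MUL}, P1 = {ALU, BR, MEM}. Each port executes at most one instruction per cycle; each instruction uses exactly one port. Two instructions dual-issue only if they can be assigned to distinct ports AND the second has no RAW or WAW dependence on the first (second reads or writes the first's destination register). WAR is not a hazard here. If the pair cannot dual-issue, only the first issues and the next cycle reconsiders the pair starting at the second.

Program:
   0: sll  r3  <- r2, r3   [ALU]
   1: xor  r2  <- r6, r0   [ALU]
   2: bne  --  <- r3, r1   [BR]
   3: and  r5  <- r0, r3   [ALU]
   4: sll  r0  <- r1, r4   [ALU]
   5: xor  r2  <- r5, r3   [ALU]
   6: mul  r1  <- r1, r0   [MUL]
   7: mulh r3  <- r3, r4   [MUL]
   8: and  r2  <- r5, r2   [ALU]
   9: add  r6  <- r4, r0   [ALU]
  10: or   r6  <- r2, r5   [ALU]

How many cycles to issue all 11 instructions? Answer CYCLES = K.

CYCLES = 7

c0: i0+i1 sll.ALU/xor.ALU  pair
c1: i2+i3 bne.BR/and.ALU  pair
c2: i4+i5 sll.ALU/xor.ALU  pair
c3: i6 mul.MUL  no-port MUL/MUL
c4: i7+i8 mulh.MUL/and.ALU  pair
c5: i9 add.ALU  WAW r6
c6: i10 or.ALU  tail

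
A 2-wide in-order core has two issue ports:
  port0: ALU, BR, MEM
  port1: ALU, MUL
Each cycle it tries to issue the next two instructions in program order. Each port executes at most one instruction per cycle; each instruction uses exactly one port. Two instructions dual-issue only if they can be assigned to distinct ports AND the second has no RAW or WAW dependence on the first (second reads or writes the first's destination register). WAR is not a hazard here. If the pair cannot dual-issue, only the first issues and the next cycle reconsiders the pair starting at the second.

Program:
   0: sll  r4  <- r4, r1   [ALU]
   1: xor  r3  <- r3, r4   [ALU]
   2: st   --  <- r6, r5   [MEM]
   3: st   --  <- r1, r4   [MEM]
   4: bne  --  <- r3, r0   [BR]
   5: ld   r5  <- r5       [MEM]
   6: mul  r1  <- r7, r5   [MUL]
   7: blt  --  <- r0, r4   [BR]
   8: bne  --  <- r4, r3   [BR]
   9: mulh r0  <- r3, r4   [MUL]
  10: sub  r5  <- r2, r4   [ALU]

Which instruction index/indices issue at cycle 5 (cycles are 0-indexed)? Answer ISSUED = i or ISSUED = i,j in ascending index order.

[0] i0  sll.ALU  -- RAW r4
[1] i1,i2  xor.ALU st.MEM  -- 2-wide
[2] i3  st.MEM  -- no-port MEM/BR
[3] i4  bne.BR  -- no-port BR/MEM
[4] i5  ld.MEM  -- RAW r5
[5] i6,i7  mul.MUL blt.BR  -- 2-wide
[6] i8,i9  bne.BR mulh.MUL  -- 2-wide
[7] i10  sub.ALU  -- tail

ISSUED = 6,7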